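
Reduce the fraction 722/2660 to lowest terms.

19/70

722 = 2 × 19^2
2660 = 2^2 × 5 × 7 × 19
gcd(722, 2660) = 2 × 19 = 38.
Divide numerator and denominator by 38: 722/2660 = 19/70.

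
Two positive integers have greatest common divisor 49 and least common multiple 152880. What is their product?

7491120

For any two positive integers, gcd × lcm = product = 49 × 152880 = 7491120.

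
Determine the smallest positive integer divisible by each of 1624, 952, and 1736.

1624 = 2^3 × 7 × 29
952 = 2^3 × 7 × 17
1736 = 2^3 × 7 × 31
LCM(1624, 952, 1736) = 2^3 × 7 × 17 × 29 × 31 = 855848.

855848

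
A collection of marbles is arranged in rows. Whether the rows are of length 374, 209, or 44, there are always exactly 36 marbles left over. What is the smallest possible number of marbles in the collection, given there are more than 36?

N − 36 must be a common multiple of 374, 209, and 44.
374 = 2 × 11 × 17
209 = 11 × 19
44 = 2^2 × 11
LCM(374, 209, 44) = 2^2 × 11 × 17 × 19 = 14212.
Smallest N > 36 is LCM + 36 = 14212 + 36 = 14248.

14248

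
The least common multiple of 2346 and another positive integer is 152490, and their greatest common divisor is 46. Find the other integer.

gcd × lcm = product of the two integers, so the other integer is (46 × 152490) / 2346 = 2990.

2990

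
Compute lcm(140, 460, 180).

28980

140 = 2^2 × 5 × 7
460 = 2^2 × 5 × 23
180 = 2^2 × 3^2 × 5
LCM(140, 460, 180) = 2^2 × 3^2 × 5 × 7 × 23 = 28980.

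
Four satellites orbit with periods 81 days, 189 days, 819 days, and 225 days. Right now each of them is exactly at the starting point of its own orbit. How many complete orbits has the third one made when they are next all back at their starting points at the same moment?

The first common completion time is the LCM of the periods.
81 = 3^4
189 = 3^3 × 7
819 = 3^2 × 7 × 13
225 = 3^2 × 5^2
LCM(81, 189, 819, 225) = 3^4 × 5^2 × 7 × 13 = 184275.
Orbits for period 819: 184275 / 819 = 225.

225 orbits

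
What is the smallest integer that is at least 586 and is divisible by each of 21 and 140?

The integer must be a common multiple of 21 and 140, so a multiple of their LCM.
21 = 3 × 7
140 = 2^2 × 5 × 7
LCM(21, 140) = 2^2 × 3 × 5 × 7 = 420.
Smallest multiple of 420 that is ≥ 586: ⌈586/420⌉ × 420 = 2 × 420 = 840.

840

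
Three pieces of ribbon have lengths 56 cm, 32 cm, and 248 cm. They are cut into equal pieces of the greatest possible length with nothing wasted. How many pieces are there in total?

42

Piece length = gcd(56, 32, 248).
56 = 2^3 × 7
32 = 2^5
248 = 2^3 × 31
gcd(56, 32, 248) = 2^3 = 8.
Total pieces = 56/8 + 32/8 + 248/8 = 7 + 4 + 31 = 42.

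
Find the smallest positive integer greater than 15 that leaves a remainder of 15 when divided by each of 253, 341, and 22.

15701

N − 15 must be a common multiple of 253, 341, and 22.
253 = 11 × 23
341 = 11 × 31
22 = 2 × 11
LCM(253, 341, 22) = 2 × 11 × 23 × 31 = 15686.
Smallest N > 15 is LCM + 15 = 15686 + 15 = 15701.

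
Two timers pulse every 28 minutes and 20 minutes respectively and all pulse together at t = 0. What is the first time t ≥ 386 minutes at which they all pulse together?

Joint pulses occur at multiples of LCM(28, 20).
28 = 2^2 × 7
20 = 2^2 × 5
LCM(28, 20) = 2^2 × 5 × 7 = 140.
Smallest multiple of 140 that is ≥ 386: ⌈386/140⌉ × 140 = 3 × 140 = 420.

420 minutes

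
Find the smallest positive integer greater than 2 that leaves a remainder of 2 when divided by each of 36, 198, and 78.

5150

N − 2 must be a common multiple of 36, 198, and 78.
36 = 2^2 × 3^2
198 = 2 × 3^2 × 11
78 = 2 × 3 × 13
LCM(36, 198, 78) = 2^2 × 3^2 × 11 × 13 = 5148.
Smallest N > 2 is LCM + 2 = 5148 + 2 = 5150.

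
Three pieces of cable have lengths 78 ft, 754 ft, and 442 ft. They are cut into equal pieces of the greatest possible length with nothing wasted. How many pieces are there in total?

Piece length = gcd(78, 754, 442).
78 = 2 × 3 × 13
754 = 2 × 13 × 29
442 = 2 × 13 × 17
gcd(78, 754, 442) = 2 × 13 = 26.
Total pieces = 78/26 + 754/26 + 442/26 = 3 + 29 + 17 = 49.

49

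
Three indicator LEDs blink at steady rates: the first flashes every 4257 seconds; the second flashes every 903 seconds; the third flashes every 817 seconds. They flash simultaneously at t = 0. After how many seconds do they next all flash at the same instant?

The first simultaneous occurrence is after LCM of the individual periods.
4257 = 3^2 × 11 × 43
903 = 3 × 7 × 43
817 = 19 × 43
LCM(4257, 903, 817) = 3^2 × 7 × 11 × 19 × 43 = 566181.

566181 seconds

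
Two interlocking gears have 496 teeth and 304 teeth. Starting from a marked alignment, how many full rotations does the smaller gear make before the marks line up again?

They are all back at their starting positions together after one LCM of the periods.
496 = 2^4 × 31
304 = 2^4 × 19
LCM(496, 304) = 2^4 × 19 × 31 = 9424.
Rotations for period 304: 9424 / 304 = 31.

31 rotations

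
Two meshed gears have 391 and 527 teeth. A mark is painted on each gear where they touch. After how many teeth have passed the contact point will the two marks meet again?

They coincide at every common multiple of the periods; the first is the LCM.
391 = 17 × 23
527 = 17 × 31
LCM(391, 527) = 17 × 23 × 31 = 12121.

12121 teeth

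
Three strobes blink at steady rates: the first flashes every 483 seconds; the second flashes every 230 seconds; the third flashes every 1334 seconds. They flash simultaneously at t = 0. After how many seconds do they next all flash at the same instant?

140070 seconds

The first simultaneous occurrence is after LCM of the individual periods.
483 = 3 × 7 × 23
230 = 2 × 5 × 23
1334 = 2 × 23 × 29
LCM(483, 230, 1334) = 2 × 3 × 5 × 7 × 23 × 29 = 140070.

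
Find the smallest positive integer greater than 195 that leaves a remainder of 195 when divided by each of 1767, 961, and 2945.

N − 195 must be a common multiple of 1767, 961, and 2945.
1767 = 3 × 19 × 31
961 = 31^2
2945 = 5 × 19 × 31
LCM(1767, 961, 2945) = 3 × 5 × 19 × 31^2 = 273885.
Smallest N > 195 is LCM + 195 = 273885 + 195 = 274080.

274080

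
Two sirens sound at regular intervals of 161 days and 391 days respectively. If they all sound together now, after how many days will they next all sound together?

They coincide at every common multiple of the periods; the first is the LCM.
161 = 7 × 23
391 = 17 × 23
LCM(161, 391) = 7 × 17 × 23 = 2737.

2737 days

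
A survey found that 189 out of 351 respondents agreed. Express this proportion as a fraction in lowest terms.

7/13

189 = 3^3 × 7
351 = 3^3 × 13
gcd(189, 351) = 3^3 = 27.
Divide numerator and denominator by 27: 189/351 = 7/13.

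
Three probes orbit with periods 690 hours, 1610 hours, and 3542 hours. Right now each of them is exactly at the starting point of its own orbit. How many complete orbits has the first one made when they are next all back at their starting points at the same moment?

All finish a whole number of cycles simultaneously at t = LCM of the periods.
690 = 2 × 3 × 5 × 23
1610 = 2 × 5 × 7 × 23
3542 = 2 × 7 × 11 × 23
LCM(690, 1610, 3542) = 2 × 3 × 5 × 7 × 11 × 23 = 53130.
Orbits for period 690: 53130 / 690 = 77.

77 orbits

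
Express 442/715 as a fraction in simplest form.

34/55

442 = 2 × 13 × 17
715 = 5 × 11 × 13
gcd(442, 715) = 13.
Divide numerator and denominator by 13: 442/715 = 34/55.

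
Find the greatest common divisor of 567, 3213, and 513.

567 = 3^4 × 7
3213 = 3^3 × 7 × 17
513 = 3^3 × 19
gcd(567, 3213, 513) = 3^3 = 27.

27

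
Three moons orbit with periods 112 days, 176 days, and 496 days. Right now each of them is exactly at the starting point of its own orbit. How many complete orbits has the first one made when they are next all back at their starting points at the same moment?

They are all back at their starting positions together after one LCM of the periods.
112 = 2^4 × 7
176 = 2^4 × 11
496 = 2^4 × 31
LCM(112, 176, 496) = 2^4 × 7 × 11 × 31 = 38192.
Orbits for period 112: 38192 / 112 = 341.

341 orbits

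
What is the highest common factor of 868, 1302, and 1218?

868 = 2^2 × 7 × 31
1302 = 2 × 3 × 7 × 31
1218 = 2 × 3 × 7 × 29
gcd(868, 1302, 1218) = 2 × 7 = 14.

14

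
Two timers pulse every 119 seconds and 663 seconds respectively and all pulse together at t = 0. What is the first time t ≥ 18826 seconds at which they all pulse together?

Joint pulses occur at multiples of LCM(119, 663).
119 = 7 × 17
663 = 3 × 13 × 17
LCM(119, 663) = 3 × 7 × 13 × 17 = 4641.
Smallest multiple of 4641 that is ≥ 18826: ⌈18826/4641⌉ × 4641 = 5 × 4641 = 23205.

23205 seconds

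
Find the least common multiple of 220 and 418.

4180

220 = 2^2 × 5 × 11
418 = 2 × 11 × 19
LCM(220, 418) = 2^2 × 5 × 11 × 19 = 4180.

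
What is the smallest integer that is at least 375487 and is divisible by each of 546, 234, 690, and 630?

376740

The integer must be a common multiple of 546, 234, 690, and 630, so a multiple of their LCM.
546 = 2 × 3 × 7 × 13
234 = 2 × 3^2 × 13
690 = 2 × 3 × 5 × 23
630 = 2 × 3^2 × 5 × 7
LCM(546, 234, 690, 630) = 2 × 3^2 × 5 × 7 × 13 × 23 = 188370.
Smallest multiple of 188370 that is ≥ 375487: ⌈375487/188370⌉ × 188370 = 2 × 188370 = 376740.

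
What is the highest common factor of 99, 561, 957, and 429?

99 = 3^2 × 11
561 = 3 × 11 × 17
957 = 3 × 11 × 29
429 = 3 × 11 × 13
gcd(99, 561, 957, 429) = 3 × 11 = 33.

33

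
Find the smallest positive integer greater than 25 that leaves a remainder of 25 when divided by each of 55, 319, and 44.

6405

N − 25 must be a common multiple of 55, 319, and 44.
55 = 5 × 11
319 = 11 × 29
44 = 2^2 × 11
LCM(55, 319, 44) = 2^2 × 5 × 11 × 29 = 6380.
Smallest N > 25 is LCM + 25 = 6380 + 25 = 6405.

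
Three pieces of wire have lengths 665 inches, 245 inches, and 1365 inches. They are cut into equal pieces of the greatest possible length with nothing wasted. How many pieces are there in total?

Piece length = gcd(665, 245, 1365).
665 = 5 × 7 × 19
245 = 5 × 7^2
1365 = 3 × 5 × 7 × 13
gcd(665, 245, 1365) = 5 × 7 = 35.
Total pieces = 665/35 + 245/35 + 1365/35 = 19 + 7 + 39 = 65.

65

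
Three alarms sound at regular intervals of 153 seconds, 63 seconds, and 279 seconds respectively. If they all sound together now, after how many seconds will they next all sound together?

The first simultaneous occurrence is after LCM of the individual periods.
153 = 3^2 × 17
63 = 3^2 × 7
279 = 3^2 × 31
LCM(153, 63, 279) = 3^2 × 7 × 17 × 31 = 33201.

33201 seconds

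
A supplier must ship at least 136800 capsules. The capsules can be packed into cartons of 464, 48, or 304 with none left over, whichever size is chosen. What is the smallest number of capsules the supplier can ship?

The number of capsules must be a common multiple of 464, 48, and 304, so a multiple of their LCM.
464 = 2^4 × 29
48 = 2^4 × 3
304 = 2^4 × 19
LCM(464, 48, 304) = 2^4 × 3 × 19 × 29 = 26448.
Smallest multiple of 26448 that is ≥ 136800: ⌈136800/26448⌉ × 26448 = 6 × 26448 = 158688.

158688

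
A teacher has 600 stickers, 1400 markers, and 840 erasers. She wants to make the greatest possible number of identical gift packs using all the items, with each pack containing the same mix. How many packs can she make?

40 packs

The pack count must divide each quantity, so the greatest is gcd(600, 1400, 840).
600 = 2^3 × 3 × 5^2
1400 = 2^3 × 5^2 × 7
840 = 2^3 × 3 × 5 × 7
gcd(600, 1400, 840) = 2^3 × 5 = 40.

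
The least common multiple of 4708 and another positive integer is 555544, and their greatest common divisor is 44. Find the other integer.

5192

gcd × lcm = product of the two integers, so the other integer is (44 × 555544) / 4708 = 5192.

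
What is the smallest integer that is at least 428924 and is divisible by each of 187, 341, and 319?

504339

The integer must be a common multiple of 187, 341, and 319, so a multiple of their LCM.
187 = 11 × 17
341 = 11 × 31
319 = 11 × 29
LCM(187, 341, 319) = 11 × 17 × 29 × 31 = 168113.
Smallest multiple of 168113 that is ≥ 428924: ⌈428924/168113⌉ × 168113 = 3 × 168113 = 504339.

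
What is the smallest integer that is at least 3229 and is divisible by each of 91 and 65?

3640

The integer must be a common multiple of 91 and 65, so a multiple of their LCM.
91 = 7 × 13
65 = 5 × 13
LCM(91, 65) = 5 × 7 × 13 = 455.
Smallest multiple of 455 that is ≥ 3229: ⌈3229/455⌉ × 455 = 8 × 455 = 3640.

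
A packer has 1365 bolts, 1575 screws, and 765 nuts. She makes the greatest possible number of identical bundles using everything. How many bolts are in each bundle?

91

Number of bundles = gcd(1365, 1575, 765).
1365 = 3 × 5 × 7 × 13
1575 = 3^2 × 5^2 × 7
765 = 3^2 × 5 × 17
gcd(1365, 1575, 765) = 3 × 5 = 15.
bolts per bundle = 1365 / 15 = 91.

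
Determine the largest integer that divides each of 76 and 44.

4

76 = 2^2 × 19
44 = 2^2 × 11
gcd(76, 44) = 2^2 = 4.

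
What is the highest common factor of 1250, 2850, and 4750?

1250 = 2 × 5^4
2850 = 2 × 3 × 5^2 × 19
4750 = 2 × 5^3 × 19
gcd(1250, 2850, 4750) = 2 × 5^2 = 50.

50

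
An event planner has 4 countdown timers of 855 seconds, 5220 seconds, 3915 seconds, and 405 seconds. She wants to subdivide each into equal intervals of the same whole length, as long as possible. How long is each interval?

The interval must divide each timer length; the longest such is the gcd.
855 = 3^2 × 5 × 19
5220 = 2^2 × 3^2 × 5 × 29
3915 = 3^3 × 5 × 29
405 = 3^4 × 5
gcd(855, 5220, 3915, 405) = 3^2 × 5 = 45.

45 seconds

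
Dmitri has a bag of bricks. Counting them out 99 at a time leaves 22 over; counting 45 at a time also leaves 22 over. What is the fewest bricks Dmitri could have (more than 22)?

N − 22 must be a common multiple of 99 and 45.
99 = 3^2 × 11
45 = 3^2 × 5
LCM(99, 45) = 3^2 × 5 × 11 = 495.
Smallest N > 22 is LCM + 22 = 495 + 22 = 517.

517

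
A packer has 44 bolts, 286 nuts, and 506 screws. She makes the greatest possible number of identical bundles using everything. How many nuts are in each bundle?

Number of bundles = gcd(44, 286, 506).
44 = 2^2 × 11
286 = 2 × 11 × 13
506 = 2 × 11 × 23
gcd(44, 286, 506) = 2 × 11 = 22.
nuts per bundle = 286 / 22 = 13.

13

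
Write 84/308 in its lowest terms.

3/11

84 = 2^2 × 3 × 7
308 = 2^2 × 7 × 11
gcd(84, 308) = 2^2 × 7 = 28.
Divide numerator and denominator by 28: 84/308 = 3/11.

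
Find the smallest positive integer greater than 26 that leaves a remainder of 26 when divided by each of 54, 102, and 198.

N − 26 must be a common multiple of 54, 102, and 198.
54 = 2 × 3^3
102 = 2 × 3 × 17
198 = 2 × 3^2 × 11
LCM(54, 102, 198) = 2 × 3^3 × 11 × 17 = 10098.
Smallest N > 26 is LCM + 26 = 10098 + 26 = 10124.

10124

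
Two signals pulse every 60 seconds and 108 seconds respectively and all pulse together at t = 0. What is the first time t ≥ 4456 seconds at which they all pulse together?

4860 seconds

Joint pulses occur at multiples of LCM(60, 108).
60 = 2^2 × 3 × 5
108 = 2^2 × 3^3
LCM(60, 108) = 2^2 × 3^3 × 5 = 540.
Smallest multiple of 540 that is ≥ 4456: ⌈4456/540⌉ × 540 = 9 × 540 = 4860.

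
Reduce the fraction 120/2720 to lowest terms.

3/68

120 = 2^3 × 3 × 5
2720 = 2^5 × 5 × 17
gcd(120, 2720) = 2^3 × 5 = 40.
Divide numerator and denominator by 40: 120/2720 = 3/68.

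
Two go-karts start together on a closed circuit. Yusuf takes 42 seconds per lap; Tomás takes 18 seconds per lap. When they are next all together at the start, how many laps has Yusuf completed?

3 laps

All finish a whole number of cycles simultaneously at t = LCM of the periods.
42 = 2 × 3 × 7
18 = 2 × 3^2
LCM(42, 18) = 2 × 3^2 × 7 = 126.
Laps for period 42: 126 / 42 = 3.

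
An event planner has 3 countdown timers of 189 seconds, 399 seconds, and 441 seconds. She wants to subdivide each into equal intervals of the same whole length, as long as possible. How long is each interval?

The interval must divide each timer length; the longest such is the gcd.
189 = 3^3 × 7
399 = 3 × 7 × 19
441 = 3^2 × 7^2
gcd(189, 399, 441) = 3 × 7 = 21.

21 seconds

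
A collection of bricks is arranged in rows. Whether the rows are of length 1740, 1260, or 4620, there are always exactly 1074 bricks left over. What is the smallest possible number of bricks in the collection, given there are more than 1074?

403014

N − 1074 must be a common multiple of 1740, 1260, and 4620.
1740 = 2^2 × 3 × 5 × 29
1260 = 2^2 × 3^2 × 5 × 7
4620 = 2^2 × 3 × 5 × 7 × 11
LCM(1740, 1260, 4620) = 2^2 × 3^2 × 5 × 7 × 11 × 29 = 401940.
Smallest N > 1074 is LCM + 1074 = 401940 + 1074 = 403014.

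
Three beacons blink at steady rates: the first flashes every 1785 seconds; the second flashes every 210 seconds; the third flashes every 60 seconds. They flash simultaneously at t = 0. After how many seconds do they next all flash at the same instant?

They coincide at every common multiple of the periods; the first is the LCM.
1785 = 3 × 5 × 7 × 17
210 = 2 × 3 × 5 × 7
60 = 2^2 × 3 × 5
LCM(1785, 210, 60) = 2^2 × 3 × 5 × 7 × 17 = 7140.

7140 seconds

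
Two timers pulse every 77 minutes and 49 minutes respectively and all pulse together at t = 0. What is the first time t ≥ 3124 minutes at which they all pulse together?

3234 minutes

Joint pulses occur at multiples of LCM(77, 49).
77 = 7 × 11
49 = 7^2
LCM(77, 49) = 7^2 × 11 = 539.
Smallest multiple of 539 that is ≥ 3124: ⌈3124/539⌉ × 539 = 6 × 539 = 3234.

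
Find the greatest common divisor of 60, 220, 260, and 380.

20

60 = 2^2 × 3 × 5
220 = 2^2 × 5 × 11
260 = 2^2 × 5 × 13
380 = 2^2 × 5 × 19
gcd(60, 220, 260, 380) = 2^2 × 5 = 20.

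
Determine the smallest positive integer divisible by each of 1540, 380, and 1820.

1540 = 2^2 × 5 × 7 × 11
380 = 2^2 × 5 × 19
1820 = 2^2 × 5 × 7 × 13
LCM(1540, 380, 1820) = 2^2 × 5 × 7 × 11 × 13 × 19 = 380380.

380380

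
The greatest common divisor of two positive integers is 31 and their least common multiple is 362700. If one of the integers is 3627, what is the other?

For two integers, gcd × lcm = product, so the other is (31 × 362700) / 3627 = 11243700 / 3627 = 3100.

3100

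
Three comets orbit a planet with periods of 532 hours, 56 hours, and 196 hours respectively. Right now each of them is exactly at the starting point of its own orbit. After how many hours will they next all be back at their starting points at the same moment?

7448 hours

They coincide at every common multiple of the periods; the first is the LCM.
532 = 2^2 × 7 × 19
56 = 2^3 × 7
196 = 2^2 × 7^2
LCM(532, 56, 196) = 2^3 × 7^2 × 19 = 7448.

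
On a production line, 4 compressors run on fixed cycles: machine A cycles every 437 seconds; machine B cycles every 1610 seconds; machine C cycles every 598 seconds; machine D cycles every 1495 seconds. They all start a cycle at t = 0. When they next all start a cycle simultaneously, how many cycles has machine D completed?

The first common completion time is the LCM of the periods.
437 = 19 × 23
1610 = 2 × 5 × 7 × 23
598 = 2 × 13 × 23
1495 = 5 × 13 × 23
LCM(437, 1610, 598, 1495) = 2 × 5 × 7 × 13 × 19 × 23 = 397670.
Cycles for period 1495: 397670 / 1495 = 266.

266 cycles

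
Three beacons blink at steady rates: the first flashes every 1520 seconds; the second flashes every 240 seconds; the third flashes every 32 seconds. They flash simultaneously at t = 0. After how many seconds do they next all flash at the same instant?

The first simultaneous occurrence is after LCM of the individual periods.
1520 = 2^4 × 5 × 19
240 = 2^4 × 3 × 5
32 = 2^5
LCM(1520, 240, 32) = 2^5 × 3 × 5 × 19 = 9120.

9120 seconds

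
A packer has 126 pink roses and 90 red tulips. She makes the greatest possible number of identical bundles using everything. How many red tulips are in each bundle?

Number of bundles = gcd(126, 90).
126 = 2 × 3^2 × 7
90 = 2 × 3^2 × 5
gcd(126, 90) = 2 × 3^2 = 18.
red tulips per bundle = 90 / 18 = 5.

5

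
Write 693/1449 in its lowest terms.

11/23

693 = 3^2 × 7 × 11
1449 = 3^2 × 7 × 23
gcd(693, 1449) = 3^2 × 7 = 63.
Divide numerator and denominator by 63: 693/1449 = 11/23.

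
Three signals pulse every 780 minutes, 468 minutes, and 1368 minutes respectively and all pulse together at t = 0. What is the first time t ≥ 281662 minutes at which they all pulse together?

355680 minutes

Joint pulses occur at multiples of LCM(780, 468, 1368).
780 = 2^2 × 3 × 5 × 13
468 = 2^2 × 3^2 × 13
1368 = 2^3 × 3^2 × 19
LCM(780, 468, 1368) = 2^3 × 3^2 × 5 × 13 × 19 = 88920.
Smallest multiple of 88920 that is ≥ 281662: ⌈281662/88920⌉ × 88920 = 4 × 88920 = 355680.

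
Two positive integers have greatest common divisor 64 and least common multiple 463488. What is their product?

For any two positive integers, gcd × lcm = product = 64 × 463488 = 29663232.

29663232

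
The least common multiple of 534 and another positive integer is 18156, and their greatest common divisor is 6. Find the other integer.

gcd × lcm = product of the two integers, so the other integer is (6 × 18156) / 534 = 204.

204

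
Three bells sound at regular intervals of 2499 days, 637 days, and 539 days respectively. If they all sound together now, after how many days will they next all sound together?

The first simultaneous occurrence is after LCM of the individual periods.
2499 = 3 × 7^2 × 17
637 = 7^2 × 13
539 = 7^2 × 11
LCM(2499, 637, 539) = 3 × 7^2 × 11 × 13 × 17 = 357357.

357357 days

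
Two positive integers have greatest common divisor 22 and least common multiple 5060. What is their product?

111320

For any two positive integers, gcd × lcm = product = 22 × 5060 = 111320.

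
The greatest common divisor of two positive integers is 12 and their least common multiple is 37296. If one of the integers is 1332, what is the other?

336

For two integers, gcd × lcm = product, so the other is (12 × 37296) / 1332 = 447552 / 1332 = 336.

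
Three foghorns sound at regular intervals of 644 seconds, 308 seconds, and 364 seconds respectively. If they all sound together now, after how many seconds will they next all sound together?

92092 seconds

The first simultaneous occurrence is after LCM of the individual periods.
644 = 2^2 × 7 × 23
308 = 2^2 × 7 × 11
364 = 2^2 × 7 × 13
LCM(644, 308, 364) = 2^2 × 7 × 11 × 13 × 23 = 92092.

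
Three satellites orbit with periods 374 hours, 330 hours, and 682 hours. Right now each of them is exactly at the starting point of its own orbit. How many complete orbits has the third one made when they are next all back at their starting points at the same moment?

255 orbits

All finish a whole number of cycles simultaneously at t = LCM of the periods.
374 = 2 × 11 × 17
330 = 2 × 3 × 5 × 11
682 = 2 × 11 × 31
LCM(374, 330, 682) = 2 × 3 × 5 × 11 × 17 × 31 = 173910.
Orbits for period 682: 173910 / 682 = 255.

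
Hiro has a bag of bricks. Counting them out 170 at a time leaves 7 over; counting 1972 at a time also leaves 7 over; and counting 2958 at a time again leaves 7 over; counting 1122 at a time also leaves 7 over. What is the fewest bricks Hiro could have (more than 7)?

N − 7 must be a common multiple of 170, 1972, 2958, and 1122.
170 = 2 × 5 × 17
1972 = 2^2 × 17 × 29
2958 = 2 × 3 × 17 × 29
1122 = 2 × 3 × 11 × 17
LCM(170, 1972, 2958, 1122) = 2^2 × 3 × 5 × 11 × 17 × 29 = 325380.
Smallest N > 7 is LCM + 7 = 325380 + 7 = 325387.

325387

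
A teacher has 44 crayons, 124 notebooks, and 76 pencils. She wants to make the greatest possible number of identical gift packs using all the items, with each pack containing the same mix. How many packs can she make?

The pack count must divide each quantity, so the greatest is gcd(44, 124, 76).
44 = 2^2 × 11
124 = 2^2 × 31
76 = 2^2 × 19
gcd(44, 124, 76) = 2^2 = 4.

4 packs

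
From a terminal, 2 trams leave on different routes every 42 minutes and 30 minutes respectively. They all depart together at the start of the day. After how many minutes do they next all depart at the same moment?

210 minutes

We need the least common multiple of the intervals.
42 = 2 × 3 × 7
30 = 2 × 3 × 5
LCM(42, 30) = 2 × 3 × 5 × 7 = 210.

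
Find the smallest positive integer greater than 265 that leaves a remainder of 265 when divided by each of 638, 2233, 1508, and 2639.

N − 265 must be a common multiple of 638, 2233, 1508, and 2639.
638 = 2 × 11 × 29
2233 = 7 × 11 × 29
1508 = 2^2 × 13 × 29
2639 = 7 × 13 × 29
LCM(638, 2233, 1508, 2639) = 2^2 × 7 × 11 × 13 × 29 = 116116.
Smallest N > 265 is LCM + 265 = 116116 + 265 = 116381.

116381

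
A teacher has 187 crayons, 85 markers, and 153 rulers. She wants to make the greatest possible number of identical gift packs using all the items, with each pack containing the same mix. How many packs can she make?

17 packs

The pack count must divide each quantity, so the greatest is gcd(187, 85, 153).
187 = 11 × 17
85 = 5 × 17
153 = 3^2 × 17
gcd(187, 85, 153) = 17.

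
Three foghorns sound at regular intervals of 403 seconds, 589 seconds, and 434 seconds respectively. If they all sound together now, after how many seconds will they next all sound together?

They coincide at every common multiple of the periods; the first is the LCM.
403 = 13 × 31
589 = 19 × 31
434 = 2 × 7 × 31
LCM(403, 589, 434) = 2 × 7 × 13 × 19 × 31 = 107198.

107198 seconds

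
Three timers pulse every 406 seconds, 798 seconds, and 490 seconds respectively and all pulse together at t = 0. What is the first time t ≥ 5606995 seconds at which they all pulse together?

5669790 seconds

Joint pulses occur at multiples of LCM(406, 798, 490).
406 = 2 × 7 × 29
798 = 2 × 3 × 7 × 19
490 = 2 × 5 × 7^2
LCM(406, 798, 490) = 2 × 3 × 5 × 7^2 × 19 × 29 = 809970.
Smallest multiple of 809970 that is ≥ 5606995: ⌈5606995/809970⌉ × 809970 = 7 × 809970 = 5669790.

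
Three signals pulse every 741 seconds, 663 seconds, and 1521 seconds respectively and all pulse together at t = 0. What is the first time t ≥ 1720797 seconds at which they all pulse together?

Joint pulses occur at multiples of LCM(741, 663, 1521).
741 = 3 × 13 × 19
663 = 3 × 13 × 17
1521 = 3^2 × 13^2
LCM(741, 663, 1521) = 3^2 × 13^2 × 17 × 19 = 491283.
Smallest multiple of 491283 that is ≥ 1720797: ⌈1720797/491283⌉ × 491283 = 4 × 491283 = 1965132.

1965132 seconds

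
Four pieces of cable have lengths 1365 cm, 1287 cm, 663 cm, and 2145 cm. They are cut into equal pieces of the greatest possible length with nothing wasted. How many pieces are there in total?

140

Piece length = gcd(1365, 1287, 663, 2145).
1365 = 3 × 5 × 7 × 13
1287 = 3^2 × 11 × 13
663 = 3 × 13 × 17
2145 = 3 × 5 × 11 × 13
gcd(1365, 1287, 663, 2145) = 3 × 13 = 39.
Total pieces = 1365/39 + 1287/39 + 663/39 + 2145/39 = 35 + 33 + 17 + 55 = 140.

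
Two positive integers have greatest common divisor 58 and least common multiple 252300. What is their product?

For any two positive integers, gcd × lcm = product = 58 × 252300 = 14633400.

14633400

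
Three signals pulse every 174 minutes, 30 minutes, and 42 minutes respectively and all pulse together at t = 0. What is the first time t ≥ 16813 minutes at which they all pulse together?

Joint pulses occur at multiples of LCM(174, 30, 42).
174 = 2 × 3 × 29
30 = 2 × 3 × 5
42 = 2 × 3 × 7
LCM(174, 30, 42) = 2 × 3 × 5 × 7 × 29 = 6090.
Smallest multiple of 6090 that is ≥ 16813: ⌈16813/6090⌉ × 6090 = 3 × 6090 = 18270.

18270 minutes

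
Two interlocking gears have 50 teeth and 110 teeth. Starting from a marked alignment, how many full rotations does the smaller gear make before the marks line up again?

11 rotations

They are all back at their starting positions together after one LCM of the periods.
50 = 2 × 5^2
110 = 2 × 5 × 11
LCM(50, 110) = 2 × 5^2 × 11 = 550.
Rotations for period 50: 550 / 50 = 11.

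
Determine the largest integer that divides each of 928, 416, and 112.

928 = 2^5 × 29
416 = 2^5 × 13
112 = 2^4 × 7
gcd(928, 416, 112) = 2^4 = 16.

16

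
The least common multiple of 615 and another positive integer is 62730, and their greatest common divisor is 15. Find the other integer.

1530

gcd × lcm = product of the two integers, so the other integer is (15 × 62730) / 615 = 1530.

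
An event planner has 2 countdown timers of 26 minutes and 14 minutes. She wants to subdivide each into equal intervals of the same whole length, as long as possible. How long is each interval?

2 minutes

The interval must divide each timer length; the longest such is the gcd.
26 = 2 × 13
14 = 2 × 7
gcd(26, 14) = 2.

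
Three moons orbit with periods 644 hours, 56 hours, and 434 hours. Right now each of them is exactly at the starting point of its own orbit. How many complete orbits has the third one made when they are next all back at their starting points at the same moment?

92 orbits

They are all back at their starting positions together after one LCM of the periods.
644 = 2^2 × 7 × 23
56 = 2^3 × 7
434 = 2 × 7 × 31
LCM(644, 56, 434) = 2^3 × 7 × 23 × 31 = 39928.
Orbits for period 434: 39928 / 434 = 92.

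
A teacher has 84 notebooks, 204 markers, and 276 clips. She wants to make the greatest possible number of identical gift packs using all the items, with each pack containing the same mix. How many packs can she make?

12 packs

The pack count must divide each quantity, so the greatest is gcd(84, 204, 276).
84 = 2^2 × 3 × 7
204 = 2^2 × 3 × 17
276 = 2^2 × 3 × 23
gcd(84, 204, 276) = 2^2 × 3 = 12.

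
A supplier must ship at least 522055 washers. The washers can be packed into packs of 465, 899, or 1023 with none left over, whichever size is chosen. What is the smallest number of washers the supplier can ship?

The number of washers must be a common multiple of 465, 899, and 1023, so a multiple of their LCM.
465 = 3 × 5 × 31
899 = 29 × 31
1023 = 3 × 11 × 31
LCM(465, 899, 1023) = 3 × 5 × 11 × 29 × 31 = 148335.
Smallest multiple of 148335 that is ≥ 522055: ⌈522055/148335⌉ × 148335 = 4 × 148335 = 593340.

593340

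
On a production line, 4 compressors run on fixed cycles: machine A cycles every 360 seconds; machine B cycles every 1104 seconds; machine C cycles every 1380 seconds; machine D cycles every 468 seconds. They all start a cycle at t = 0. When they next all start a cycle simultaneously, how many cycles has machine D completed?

They are all back at their starting positions together after one LCM of the periods.
360 = 2^3 × 3^2 × 5
1104 = 2^4 × 3 × 23
1380 = 2^2 × 3 × 5 × 23
468 = 2^2 × 3^2 × 13
LCM(360, 1104, 1380, 468) = 2^4 × 3^2 × 5 × 13 × 23 = 215280.
Cycles for period 468: 215280 / 468 = 460.

460 cycles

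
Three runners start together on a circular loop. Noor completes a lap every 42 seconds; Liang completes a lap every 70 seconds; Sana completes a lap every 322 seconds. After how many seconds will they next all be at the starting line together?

They coincide at every common multiple of the periods; the first is the LCM.
42 = 2 × 3 × 7
70 = 2 × 5 × 7
322 = 2 × 7 × 23
LCM(42, 70, 322) = 2 × 3 × 5 × 7 × 23 = 4830.

4830 seconds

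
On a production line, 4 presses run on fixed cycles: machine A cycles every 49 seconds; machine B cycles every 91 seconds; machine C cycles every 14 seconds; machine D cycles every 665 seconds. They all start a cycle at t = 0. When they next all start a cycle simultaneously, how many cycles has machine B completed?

1330 cycles

All finish a whole number of cycles simultaneously at t = LCM of the periods.
49 = 7^2
91 = 7 × 13
14 = 2 × 7
665 = 5 × 7 × 19
LCM(49, 91, 14, 665) = 2 × 5 × 7^2 × 13 × 19 = 121030.
Cycles for period 91: 121030 / 91 = 1330.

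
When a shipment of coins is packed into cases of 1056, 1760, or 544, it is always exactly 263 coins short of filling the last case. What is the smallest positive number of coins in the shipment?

89497

Being 263 short of a full case of size k means N ≡ −263 (mod k), i.e. N + 263 is a multiple of each size.
1056 = 2^5 × 3 × 11
1760 = 2^5 × 5 × 11
544 = 2^5 × 17
LCM(1056, 1760, 544) = 2^5 × 3 × 5 × 11 × 17 = 89760.
Smallest positive N is 89760 − 263 = 89497.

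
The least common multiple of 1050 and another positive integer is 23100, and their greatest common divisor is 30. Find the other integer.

gcd × lcm = product of the two integers, so the other integer is (30 × 23100) / 1050 = 660.

660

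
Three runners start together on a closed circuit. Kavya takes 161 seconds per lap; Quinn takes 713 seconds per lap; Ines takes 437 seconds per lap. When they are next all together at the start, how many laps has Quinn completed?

The first common completion time is the LCM of the periods.
161 = 7 × 23
713 = 23 × 31
437 = 19 × 23
LCM(161, 713, 437) = 7 × 19 × 23 × 31 = 94829.
Laps for period 713: 94829 / 713 = 133.

133 laps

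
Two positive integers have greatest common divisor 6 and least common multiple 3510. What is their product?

For any two positive integers, gcd × lcm = product = 6 × 3510 = 21060.

21060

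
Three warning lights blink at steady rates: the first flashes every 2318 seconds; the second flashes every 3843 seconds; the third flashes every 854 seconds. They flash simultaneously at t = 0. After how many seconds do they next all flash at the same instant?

They coincide at every common multiple of the periods; the first is the LCM.
2318 = 2 × 19 × 61
3843 = 3^2 × 7 × 61
854 = 2 × 7 × 61
LCM(2318, 3843, 854) = 2 × 3^2 × 7 × 19 × 61 = 146034.

146034 seconds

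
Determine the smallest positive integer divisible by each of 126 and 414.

126 = 2 × 3^2 × 7
414 = 2 × 3^2 × 23
LCM(126, 414) = 2 × 3^2 × 7 × 23 = 2898.

2898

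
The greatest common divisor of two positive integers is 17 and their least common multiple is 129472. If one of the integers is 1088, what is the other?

2023

For two integers, gcd × lcm = product, so the other is (17 × 129472) / 1088 = 2201024 / 1088 = 2023.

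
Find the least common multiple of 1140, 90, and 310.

106020

1140 = 2^2 × 3 × 5 × 19
90 = 2 × 3^2 × 5
310 = 2 × 5 × 31
LCM(1140, 90, 310) = 2^2 × 3^2 × 5 × 19 × 31 = 106020.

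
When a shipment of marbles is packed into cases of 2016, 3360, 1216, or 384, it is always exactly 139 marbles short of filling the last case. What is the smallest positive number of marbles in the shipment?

Being 139 short of a full case of size k means N ≡ −139 (mod k), i.e. N + 139 is a multiple of each size.
2016 = 2^5 × 3^2 × 7
3360 = 2^5 × 3 × 5 × 7
1216 = 2^6 × 19
384 = 2^7 × 3
LCM(2016, 3360, 1216, 384) = 2^7 × 3^2 × 5 × 7 × 19 = 766080.
Smallest positive N is 766080 − 139 = 765941.

765941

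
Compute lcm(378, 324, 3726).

378 = 2 × 3^3 × 7
324 = 2^2 × 3^4
3726 = 2 × 3^4 × 23
LCM(378, 324, 3726) = 2^2 × 3^4 × 7 × 23 = 52164.

52164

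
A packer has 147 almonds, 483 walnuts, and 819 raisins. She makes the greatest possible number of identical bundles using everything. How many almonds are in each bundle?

Number of bundles = gcd(147, 483, 819).
147 = 3 × 7^2
483 = 3 × 7 × 23
819 = 3^2 × 7 × 13
gcd(147, 483, 819) = 3 × 7 = 21.
almonds per bundle = 147 / 21 = 7.

7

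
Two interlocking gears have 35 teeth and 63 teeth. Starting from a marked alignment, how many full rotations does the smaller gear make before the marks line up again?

9 rotations

The first common completion time is the LCM of the periods.
35 = 5 × 7
63 = 3^2 × 7
LCM(35, 63) = 3^2 × 5 × 7 = 315.
Rotations for period 35: 315 / 35 = 9.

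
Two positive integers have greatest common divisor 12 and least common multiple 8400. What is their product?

For any two positive integers, gcd × lcm = product = 12 × 8400 = 100800.

100800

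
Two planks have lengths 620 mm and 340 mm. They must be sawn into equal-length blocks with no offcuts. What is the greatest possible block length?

This is the greatest common divisor of 620 and 340.
620 = 2^2 × 5 × 31
340 = 2^2 × 5 × 17
gcd(620, 340) = 2^2 × 5 = 20.

20 mm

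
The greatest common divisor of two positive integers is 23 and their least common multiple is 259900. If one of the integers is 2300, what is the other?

2599

For two integers, gcd × lcm = product, so the other is (23 × 259900) / 2300 = 5977700 / 2300 = 2599.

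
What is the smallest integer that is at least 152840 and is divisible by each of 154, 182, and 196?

The integer must be a common multiple of 154, 182, and 196, so a multiple of their LCM.
154 = 2 × 7 × 11
182 = 2 × 7 × 13
196 = 2^2 × 7^2
LCM(154, 182, 196) = 2^2 × 7^2 × 11 × 13 = 28028.
Smallest multiple of 28028 that is ≥ 152840: ⌈152840/28028⌉ × 28028 = 6 × 28028 = 168168.

168168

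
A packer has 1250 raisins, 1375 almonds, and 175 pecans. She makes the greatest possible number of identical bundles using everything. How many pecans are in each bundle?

7

Number of bundles = gcd(1250, 1375, 175).
1250 = 2 × 5^4
1375 = 5^3 × 11
175 = 5^2 × 7
gcd(1250, 1375, 175) = 5^2 = 25.
pecans per bundle = 175 / 25 = 7.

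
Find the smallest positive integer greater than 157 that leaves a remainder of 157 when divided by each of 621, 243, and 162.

11335

N − 157 must be a common multiple of 621, 243, and 162.
621 = 3^3 × 23
243 = 3^5
162 = 2 × 3^4
LCM(621, 243, 162) = 2 × 3^5 × 23 = 11178.
Smallest N > 157 is LCM + 157 = 11178 + 157 = 11335.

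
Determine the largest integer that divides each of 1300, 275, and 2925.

25

1300 = 2^2 × 5^2 × 13
275 = 5^2 × 11
2925 = 3^2 × 5^2 × 13
gcd(1300, 275, 2925) = 5^2 = 25.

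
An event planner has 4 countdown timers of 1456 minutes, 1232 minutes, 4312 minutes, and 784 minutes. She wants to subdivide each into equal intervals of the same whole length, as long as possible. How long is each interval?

56 minutes

The interval must divide each timer length; the longest such is the gcd.
1456 = 2^4 × 7 × 13
1232 = 2^4 × 7 × 11
4312 = 2^3 × 7^2 × 11
784 = 2^4 × 7^2
gcd(1456, 1232, 4312, 784) = 2^3 × 7 = 56.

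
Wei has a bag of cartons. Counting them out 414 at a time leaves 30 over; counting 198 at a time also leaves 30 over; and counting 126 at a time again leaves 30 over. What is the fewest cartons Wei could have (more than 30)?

31908

N − 30 must be a common multiple of 414, 198, and 126.
414 = 2 × 3^2 × 23
198 = 2 × 3^2 × 11
126 = 2 × 3^2 × 7
LCM(414, 198, 126) = 2 × 3^2 × 7 × 11 × 23 = 31878.
Smallest N > 30 is LCM + 30 = 31878 + 30 = 31908.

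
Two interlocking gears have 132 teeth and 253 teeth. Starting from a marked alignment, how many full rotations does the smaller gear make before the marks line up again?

23 rotations

All finish a whole number of cycles simultaneously at t = LCM of the periods.
132 = 2^2 × 3 × 11
253 = 11 × 23
LCM(132, 253) = 2^2 × 3 × 11 × 23 = 3036.
Rotations for period 132: 3036 / 132 = 23.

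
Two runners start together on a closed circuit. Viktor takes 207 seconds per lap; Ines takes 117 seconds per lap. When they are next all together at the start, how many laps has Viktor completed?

They are all back at their starting positions together after one LCM of the periods.
207 = 3^2 × 23
117 = 3^2 × 13
LCM(207, 117) = 3^2 × 13 × 23 = 2691.
Laps for period 207: 2691 / 207 = 13.

13 laps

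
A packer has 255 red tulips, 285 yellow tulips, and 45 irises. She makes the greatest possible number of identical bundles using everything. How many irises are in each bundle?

3

Number of bundles = gcd(255, 285, 45).
255 = 3 × 5 × 17
285 = 3 × 5 × 19
45 = 3^2 × 5
gcd(255, 285, 45) = 3 × 5 = 15.
irises per bundle = 45 / 15 = 3.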